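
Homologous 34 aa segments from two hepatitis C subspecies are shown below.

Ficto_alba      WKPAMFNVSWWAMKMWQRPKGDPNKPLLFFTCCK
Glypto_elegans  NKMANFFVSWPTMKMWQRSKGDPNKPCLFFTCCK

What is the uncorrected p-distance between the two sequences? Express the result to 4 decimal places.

0.2353

Differing sites — 1:W/N; 3:P/M; 5:M/N; 7:N/F; 11:W/P; 12:A/T; 19:P/S; 27:L/C.
There are 8 differences over 34 sites, so p = 8/34 = 0.2353.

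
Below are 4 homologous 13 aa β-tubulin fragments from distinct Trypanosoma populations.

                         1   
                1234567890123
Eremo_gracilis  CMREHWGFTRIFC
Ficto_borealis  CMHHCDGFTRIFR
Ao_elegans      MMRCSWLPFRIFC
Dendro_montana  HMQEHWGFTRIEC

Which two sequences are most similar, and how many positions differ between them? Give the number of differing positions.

Pairwise Hamming distances:
  Eremo_gracilis vs Ficto_borealis: 5
  Eremo_gracilis vs Ao_elegans: 6
  Eremo_gracilis vs Dendro_montana: 3
  Ficto_borealis vs Ao_elegans: 9
  Ficto_borealis vs Dendro_montana: 7
  Ao_elegans vs Dendro_montana: 8
The smallest is 3, between Eremo_gracilis and Dendro_montana.

3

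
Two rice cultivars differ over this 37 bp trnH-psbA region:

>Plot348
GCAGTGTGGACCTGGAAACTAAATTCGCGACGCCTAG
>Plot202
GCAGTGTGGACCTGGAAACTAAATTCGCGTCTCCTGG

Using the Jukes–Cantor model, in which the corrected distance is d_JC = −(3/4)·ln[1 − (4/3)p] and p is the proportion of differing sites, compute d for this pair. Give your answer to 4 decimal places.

0.0858

The sequences differ at positions 30 (A/T), 32 (G/T), 36 (A/G).
p = 3/37 = 0.081081.
d = −0.75 · ln(1 − (4/3)·0.081081) = −0.75 · ln(0.891892) = −0.75 · (-0.114410) = 0.0858.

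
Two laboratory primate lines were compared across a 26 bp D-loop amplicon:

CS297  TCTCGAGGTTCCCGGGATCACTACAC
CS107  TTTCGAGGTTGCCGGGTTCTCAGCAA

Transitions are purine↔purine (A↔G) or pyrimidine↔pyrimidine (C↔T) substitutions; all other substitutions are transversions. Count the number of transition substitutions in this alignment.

2

Differing sites — 2:C/T (Ti); 11:C/G (Tv); 17:A/T (Tv); 20:A/T (Tv); 22:T/A (Tv); 23:A/G (Ti); 26:C/A (Tv).
Of the 7 differences, 2 transitions and 5 transversions, so the answer is 2.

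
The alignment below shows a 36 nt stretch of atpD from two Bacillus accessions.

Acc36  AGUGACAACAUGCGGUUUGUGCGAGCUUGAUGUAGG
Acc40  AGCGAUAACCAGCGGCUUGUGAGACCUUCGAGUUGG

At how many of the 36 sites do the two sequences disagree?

The sequences differ at positions 3 (U/C), 6 (C/U), 10 (A/C), 11 (U/A), 16 (U/C), 22 (C/A), 25 (G/C), 29 (G/C), 30 (A/G), 31 (U/A), 34 (A/U).
That gives 11 mismatches out of 36 aligned sites, so the Hamming distance is 11.

11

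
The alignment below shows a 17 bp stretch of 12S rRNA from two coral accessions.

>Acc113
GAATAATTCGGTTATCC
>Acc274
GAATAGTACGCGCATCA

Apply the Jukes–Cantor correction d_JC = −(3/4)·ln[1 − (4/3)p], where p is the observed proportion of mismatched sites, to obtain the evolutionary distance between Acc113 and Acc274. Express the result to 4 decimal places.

0.4770

Differing sites — 6:A/G; 8:T/A; 11:G/C; 12:T/G; 13:T/C; 17:C/A.
p = 6/17 = 0.352941.
d = −0.75 · ln(1 − (4/3)·0.352941) = −0.75 · ln(0.529412) = −0.75 · (-0.635988) = 0.4770.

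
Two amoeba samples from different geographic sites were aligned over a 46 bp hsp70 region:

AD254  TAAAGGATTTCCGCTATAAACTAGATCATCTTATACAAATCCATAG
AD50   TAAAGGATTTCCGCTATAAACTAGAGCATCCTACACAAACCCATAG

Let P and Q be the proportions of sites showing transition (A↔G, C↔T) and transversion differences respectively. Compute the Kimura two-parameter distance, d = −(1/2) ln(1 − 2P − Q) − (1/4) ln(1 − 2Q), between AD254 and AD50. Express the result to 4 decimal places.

Mismatches occur at site 26 (T/G, transversion), site 31 (T/C, transition), site 34 (T/C, transition), site 40 (T/C, transition).
Of the 4 differences, 3 transitions and 1 transversion over 46 sites: P = 3/46 = 0.065217, Q = 1/46 = 0.021739.
d = −0.5·ln(0.847827) − 0.25·ln(0.956522) = −0.5·(-0.165079) − 0.25·(-0.044451) = 0.0937.

0.0937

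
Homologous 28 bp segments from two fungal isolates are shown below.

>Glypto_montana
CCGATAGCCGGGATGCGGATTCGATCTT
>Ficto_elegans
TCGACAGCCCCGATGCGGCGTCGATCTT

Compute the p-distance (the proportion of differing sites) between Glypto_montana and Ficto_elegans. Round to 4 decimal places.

Differing sites — 1:C/T; 5:T/C; 10:G/C; 11:G/C; 19:A/C; 20:T/G.
There are 6 differences over 28 sites, so p = 6/28 = 0.2143.

0.2143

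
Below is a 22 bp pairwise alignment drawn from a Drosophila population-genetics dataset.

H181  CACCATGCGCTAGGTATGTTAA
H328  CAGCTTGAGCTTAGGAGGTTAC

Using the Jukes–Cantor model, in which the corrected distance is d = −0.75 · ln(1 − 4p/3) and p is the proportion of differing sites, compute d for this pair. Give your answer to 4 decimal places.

Mismatches occur at site 3 (C↔G), site 5 (A↔T), site 8 (C↔A), site 12 (A↔T), site 13 (G↔A), site 15 (T↔G), site 17 (T↔G), site 22 (A↔C).
p = 8/22 = 0.363636.
d = −0.75 · ln(1 − (4/3)·0.363636) = −0.75 · ln(0.515152) = −0.75 · (-0.663293) = 0.4975.

0.4975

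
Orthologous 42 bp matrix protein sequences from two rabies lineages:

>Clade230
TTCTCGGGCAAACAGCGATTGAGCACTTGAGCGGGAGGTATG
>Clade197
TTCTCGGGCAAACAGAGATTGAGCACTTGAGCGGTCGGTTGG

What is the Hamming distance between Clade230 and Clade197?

5

Differing sites — 16:C/A; 35:G/T; 36:A/C; 40:A/T; 41:T/G.
That gives 5 mismatches out of 42 aligned sites, so the Hamming distance is 5.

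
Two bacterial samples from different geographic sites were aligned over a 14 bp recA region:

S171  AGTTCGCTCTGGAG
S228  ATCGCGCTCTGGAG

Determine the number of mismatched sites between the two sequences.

3

Mismatches occur at site 2 (G→T), site 3 (T→C), site 4 (T→G).
That gives 3 mismatches out of 14 aligned sites, so the Hamming distance is 3.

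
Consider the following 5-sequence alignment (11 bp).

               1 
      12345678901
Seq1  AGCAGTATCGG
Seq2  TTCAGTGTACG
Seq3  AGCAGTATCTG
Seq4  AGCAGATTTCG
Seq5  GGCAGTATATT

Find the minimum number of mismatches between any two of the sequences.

Pairwise Hamming distances:
  Seq1 vs Seq2: 5
  Seq1 vs Seq3: 1
  Seq1 vs Seq4: 4
  Seq1 vs Seq5: 4
  Seq2 vs Seq3: 5
  Seq2 vs Seq4: 5
  Seq2 vs Seq5: 5
  Seq3 vs Seq4: 4
  Seq3 vs Seq5: 3
  Seq4 vs Seq5: 6
The smallest is 1, between Seq1 and Seq3.

1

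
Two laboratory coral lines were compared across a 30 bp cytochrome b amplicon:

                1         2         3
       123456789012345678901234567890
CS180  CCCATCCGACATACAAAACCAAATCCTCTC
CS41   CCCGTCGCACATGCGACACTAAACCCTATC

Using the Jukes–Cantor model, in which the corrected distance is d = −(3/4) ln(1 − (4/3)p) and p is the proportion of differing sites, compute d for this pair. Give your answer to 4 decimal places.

0.3831

Differing sites — 4:A/G; 7:C/G; 8:G/C; 13:A/G; 15:A/G; 17:A/C; 20:C/T; 24:T/C; 28:C/A.
p = 9/30 = 0.300000.
d = −0.75 · ln(1 − (4/3)·0.300000) = −0.75 · ln(0.600000) = −0.75 · (-0.510826) = 0.3831.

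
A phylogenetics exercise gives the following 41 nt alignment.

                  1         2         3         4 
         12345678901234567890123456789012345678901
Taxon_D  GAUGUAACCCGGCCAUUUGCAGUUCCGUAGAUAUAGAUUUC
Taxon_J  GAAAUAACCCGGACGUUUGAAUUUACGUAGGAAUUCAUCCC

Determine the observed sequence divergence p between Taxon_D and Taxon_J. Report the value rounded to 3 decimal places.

0.317

Differing sites — 3:U/A; 4:G/A; 13:C/A; 15:A/G; 20:C/A; 22:G/U; 25:C/A; 31:A/G; 32:U/A; 35:A/U; 36:G/C; 39:U/C; 40:U/C.
There are 13 differences over 41 sites, so p = 13/41 = 0.317.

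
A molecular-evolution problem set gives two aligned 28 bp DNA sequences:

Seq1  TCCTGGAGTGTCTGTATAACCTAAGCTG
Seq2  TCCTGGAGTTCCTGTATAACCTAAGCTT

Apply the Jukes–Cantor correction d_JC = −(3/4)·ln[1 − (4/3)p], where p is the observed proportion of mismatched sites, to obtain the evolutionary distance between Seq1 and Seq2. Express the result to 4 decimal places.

Differing sites — 10:G/T; 11:T/C; 28:G/T.
p = 3/28 = 0.107143.
d = −0.75 · ln(1 − (4/3)·0.107143) = −0.75 · ln(0.857143) = −0.75 · (-0.154151) = 0.1156.

0.1156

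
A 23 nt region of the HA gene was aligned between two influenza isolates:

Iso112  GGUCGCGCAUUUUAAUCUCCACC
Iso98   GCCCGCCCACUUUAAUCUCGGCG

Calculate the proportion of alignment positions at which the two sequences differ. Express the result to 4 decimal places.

The sequences differ at positions 2 (G/C), 3 (U/C), 7 (G/C), 10 (U/C), 20 (C/G), 21 (A/G), 23 (C/G).
There are 7 differences over 23 sites, so p = 7/23 = 0.3043.

0.3043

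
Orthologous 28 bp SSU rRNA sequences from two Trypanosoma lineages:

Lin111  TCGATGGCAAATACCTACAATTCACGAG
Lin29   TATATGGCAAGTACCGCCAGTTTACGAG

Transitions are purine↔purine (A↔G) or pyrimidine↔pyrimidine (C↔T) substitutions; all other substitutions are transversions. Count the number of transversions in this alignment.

Mismatches occur at site 2 (C↔A, transversion), site 3 (G↔T, transversion), site 11 (A↔G, transition), site 16 (T↔G, transversion), site 17 (A↔C, transversion), site 20 (A↔G, transition), site 23 (C↔T, transition).
Of the 7 differences, 3 transitions and 4 transversions, so the answer is 4.

4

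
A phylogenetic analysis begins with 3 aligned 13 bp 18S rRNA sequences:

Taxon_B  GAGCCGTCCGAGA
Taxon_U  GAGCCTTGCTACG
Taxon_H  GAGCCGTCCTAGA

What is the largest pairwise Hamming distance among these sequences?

Pairwise Hamming distances:
  Taxon_B vs Taxon_U: 5
  Taxon_B vs Taxon_H: 1
  Taxon_U vs Taxon_H: 4
The largest is 5, between Taxon_B and Taxon_U.

5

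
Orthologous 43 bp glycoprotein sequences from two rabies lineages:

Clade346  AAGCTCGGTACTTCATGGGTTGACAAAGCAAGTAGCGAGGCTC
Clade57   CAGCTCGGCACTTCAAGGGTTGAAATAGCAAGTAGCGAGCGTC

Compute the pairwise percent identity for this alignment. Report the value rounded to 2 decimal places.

83.72%

The sequences differ at positions 1 (A/C), 9 (T/C), 16 (T/A), 24 (C/A), 26 (A/T), 40 (G/C), 41 (C/G).
36 of the 43 sites match, so the percent identity is 36/43 × 100 = 83.72%.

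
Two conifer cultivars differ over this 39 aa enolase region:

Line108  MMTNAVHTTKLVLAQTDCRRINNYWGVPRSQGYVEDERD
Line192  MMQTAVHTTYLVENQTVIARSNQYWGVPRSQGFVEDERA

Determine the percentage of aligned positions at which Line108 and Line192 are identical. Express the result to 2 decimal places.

69.23%

The sequences differ at positions 3 (T/Q), 4 (N/T), 10 (K/Y), 13 (L/E), 14 (A/N), 17 (D/V), 18 (C/I), 19 (R/A), 21 (I/S), 23 (N/Q), 33 (Y/F), 39 (D/A).
27 of the 39 sites match, so the percent identity is 27/39 × 100 = 69.23%.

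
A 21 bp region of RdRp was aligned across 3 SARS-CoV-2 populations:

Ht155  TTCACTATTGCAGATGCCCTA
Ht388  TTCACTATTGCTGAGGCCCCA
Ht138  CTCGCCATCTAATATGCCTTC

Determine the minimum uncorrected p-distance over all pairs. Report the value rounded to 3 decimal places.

Pairwise Hamming distances:
  Ht155 vs Ht388: 3
  Ht155 vs Ht138: 9
  Ht388 vs Ht138: 12
The smallest is 3 mismatches, between Ht155 and Ht388; p = 3/21 = 0.143.

0.143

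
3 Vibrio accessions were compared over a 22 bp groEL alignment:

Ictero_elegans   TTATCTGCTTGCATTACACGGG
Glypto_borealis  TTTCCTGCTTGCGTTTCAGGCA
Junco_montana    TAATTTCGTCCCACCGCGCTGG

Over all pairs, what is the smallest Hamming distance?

Pairwise Hamming distances:
  Ictero_elegans vs Glypto_borealis: 7
  Ictero_elegans vs Junco_montana: 11
  Glypto_borealis vs Junco_montana: 17
The smallest is 7, between Ictero_elegans and Glypto_borealis.

7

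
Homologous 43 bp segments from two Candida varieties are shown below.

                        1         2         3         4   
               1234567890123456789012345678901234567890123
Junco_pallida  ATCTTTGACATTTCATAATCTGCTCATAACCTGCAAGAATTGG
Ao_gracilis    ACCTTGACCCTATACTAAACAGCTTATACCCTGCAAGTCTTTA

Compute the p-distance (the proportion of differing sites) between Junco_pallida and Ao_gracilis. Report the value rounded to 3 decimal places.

0.372

The sequences differ at positions 2 (T/C), 6 (T/G), 7 (G/A), 8 (A/C), 10 (A/C), 12 (T/A), 14 (C/A), 15 (A/C), 19 (T/A), 21 (T/A), 25 (C/T), 29 (A/C), 38 (A/T), 39 (A/C), 42 (G/T), 43 (G/A).
There are 16 differences over 43 sites, so p = 16/43 = 0.372.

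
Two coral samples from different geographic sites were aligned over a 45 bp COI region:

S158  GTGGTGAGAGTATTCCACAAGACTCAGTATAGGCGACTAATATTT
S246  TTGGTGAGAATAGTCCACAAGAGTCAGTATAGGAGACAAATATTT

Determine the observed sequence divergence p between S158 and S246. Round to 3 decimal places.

The sequences differ at positions 1 (G/T), 10 (G/A), 13 (T/G), 23 (C/G), 34 (C/A), 38 (T/A).
There are 6 differences over 45 sites, so p = 6/45 = 0.133.

0.133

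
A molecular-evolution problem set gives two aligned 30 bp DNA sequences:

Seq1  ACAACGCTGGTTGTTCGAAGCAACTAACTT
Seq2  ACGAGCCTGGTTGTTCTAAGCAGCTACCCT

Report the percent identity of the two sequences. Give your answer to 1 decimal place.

Differing sites — 3:A/G; 5:C/G; 6:G/C; 17:G/T; 23:A/G; 27:A/C; 29:T/C.
23 of the 30 sites match, so the percent identity is 23/30 × 100 = 76.7%.

76.7%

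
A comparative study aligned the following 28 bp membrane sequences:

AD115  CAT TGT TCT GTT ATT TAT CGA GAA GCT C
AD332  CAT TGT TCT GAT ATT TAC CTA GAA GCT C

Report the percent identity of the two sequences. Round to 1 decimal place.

89.3%

The sequences differ at positions 11 (T/A), 18 (T/C), 20 (G/T).
25 of the 28 sites match, so the percent identity is 25/28 × 100 = 89.3%.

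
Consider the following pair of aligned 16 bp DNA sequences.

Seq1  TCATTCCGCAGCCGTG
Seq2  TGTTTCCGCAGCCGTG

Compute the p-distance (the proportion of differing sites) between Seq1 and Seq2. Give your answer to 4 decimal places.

Mismatches occur at site 2 (C→G), site 3 (A→T).
There are 2 differences over 16 sites, so p = 2/16 = 0.1250.

0.1250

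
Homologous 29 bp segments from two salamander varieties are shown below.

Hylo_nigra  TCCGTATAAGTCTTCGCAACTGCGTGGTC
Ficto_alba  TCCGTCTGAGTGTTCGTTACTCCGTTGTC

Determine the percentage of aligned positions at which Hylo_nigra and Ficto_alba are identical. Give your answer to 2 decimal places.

The sequences differ at positions 6 (A/C), 8 (A/G), 12 (C/G), 17 (C/T), 18 (A/T), 22 (G/C), 26 (G/T).
22 of the 29 sites match, so the percent identity is 22/29 × 100 = 75.86%.

75.86%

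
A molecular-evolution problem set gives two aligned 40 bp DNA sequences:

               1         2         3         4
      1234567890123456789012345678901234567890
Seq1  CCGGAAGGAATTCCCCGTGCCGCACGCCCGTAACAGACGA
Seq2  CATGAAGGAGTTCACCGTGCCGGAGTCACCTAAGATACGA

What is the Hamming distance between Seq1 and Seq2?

Mismatches occur at site 2 (C→A), site 3 (G→T), site 10 (A→G), site 14 (C→A), site 23 (C→G), site 25 (C→G), site 26 (G→T), site 28 (C→A), site 30 (G→C), site 34 (C→G), site 36 (G→T).
That gives 11 mismatches out of 40 aligned sites, so the Hamming distance is 11.

11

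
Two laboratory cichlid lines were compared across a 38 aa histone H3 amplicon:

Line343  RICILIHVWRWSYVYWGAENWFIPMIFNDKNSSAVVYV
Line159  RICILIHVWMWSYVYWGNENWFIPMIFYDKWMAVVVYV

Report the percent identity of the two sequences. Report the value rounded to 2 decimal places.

81.58%

The sequences differ at positions 10 (R/M), 18 (A/N), 28 (N/Y), 31 (N/W), 32 (S/M), 33 (S/A), 34 (A/V).
31 of the 38 sites match, so the percent identity is 31/38 × 100 = 81.58%.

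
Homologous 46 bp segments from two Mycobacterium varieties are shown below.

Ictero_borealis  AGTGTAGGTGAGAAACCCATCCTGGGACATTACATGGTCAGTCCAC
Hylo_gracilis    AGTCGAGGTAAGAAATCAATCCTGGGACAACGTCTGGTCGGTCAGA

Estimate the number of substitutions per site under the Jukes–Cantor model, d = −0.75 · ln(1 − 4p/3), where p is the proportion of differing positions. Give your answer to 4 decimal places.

Mismatches occur at site 4 (G→C), site 5 (T→G), site 10 (G→A), site 16 (C→T), site 18 (C→A), site 30 (T→A), site 31 (T→C), site 32 (A→G), site 33 (C→T), site 34 (A→C), site 40 (A→G), site 44 (C→A), site 45 (A→G), site 46 (C→A).
p = 14/46 = 0.304348.
d = −0.75 · ln(1 − (4/3)·0.304348) = −0.75 · ln(0.594203) = −0.75 · (-0.520534) = 0.3904.

0.3904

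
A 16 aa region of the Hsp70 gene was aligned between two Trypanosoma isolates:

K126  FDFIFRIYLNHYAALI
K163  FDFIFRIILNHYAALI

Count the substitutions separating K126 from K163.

A single mismatch occurs at site 8 (Y/I).
That gives 1 mismatch out of 16 aligned sites, so the Hamming distance is 1.

1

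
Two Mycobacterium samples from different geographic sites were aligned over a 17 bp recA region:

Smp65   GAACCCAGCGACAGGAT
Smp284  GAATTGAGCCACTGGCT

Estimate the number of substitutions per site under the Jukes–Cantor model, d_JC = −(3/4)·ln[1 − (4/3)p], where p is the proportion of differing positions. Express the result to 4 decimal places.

Mismatches occur at site 4 (C→T), site 5 (C→T), site 6 (C→G), site 10 (G→C), site 13 (A→T), site 16 (A→C).
p = 6/17 = 0.352941.
d = −0.75 · ln(1 − (4/3)·0.352941) = −0.75 · ln(0.529412) = −0.75 · (-0.635988) = 0.4770.

0.4770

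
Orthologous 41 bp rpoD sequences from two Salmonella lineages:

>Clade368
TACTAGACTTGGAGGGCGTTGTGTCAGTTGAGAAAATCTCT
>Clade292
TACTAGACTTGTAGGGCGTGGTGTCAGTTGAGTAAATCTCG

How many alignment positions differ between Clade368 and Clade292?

The sequences differ at positions 12 (G/T), 20 (T/G), 33 (A/T), 41 (T/G).
That gives 4 mismatches out of 41 aligned sites, so the Hamming distance is 4.

4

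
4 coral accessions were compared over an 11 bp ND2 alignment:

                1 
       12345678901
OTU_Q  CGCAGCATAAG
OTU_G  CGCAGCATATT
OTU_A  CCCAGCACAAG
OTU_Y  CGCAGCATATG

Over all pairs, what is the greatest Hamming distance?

4

Pairwise Hamming distances:
  OTU_Q vs OTU_G: 2
  OTU_Q vs OTU_A: 2
  OTU_Q vs OTU_Y: 1
  OTU_G vs OTU_A: 4
  OTU_G vs OTU_Y: 1
  OTU_A vs OTU_Y: 3
The largest is 4, between OTU_G and OTU_A.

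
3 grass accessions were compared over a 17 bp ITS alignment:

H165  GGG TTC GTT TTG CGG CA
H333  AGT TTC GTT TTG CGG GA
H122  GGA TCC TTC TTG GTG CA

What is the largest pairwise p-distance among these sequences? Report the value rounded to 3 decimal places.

Pairwise Hamming distances:
  H165 vs H333: 3
  H165 vs H122: 6
  H333 vs H122: 8
The largest is 8 mismatches, between H333 and H122; p = 8/17 = 0.471.

0.471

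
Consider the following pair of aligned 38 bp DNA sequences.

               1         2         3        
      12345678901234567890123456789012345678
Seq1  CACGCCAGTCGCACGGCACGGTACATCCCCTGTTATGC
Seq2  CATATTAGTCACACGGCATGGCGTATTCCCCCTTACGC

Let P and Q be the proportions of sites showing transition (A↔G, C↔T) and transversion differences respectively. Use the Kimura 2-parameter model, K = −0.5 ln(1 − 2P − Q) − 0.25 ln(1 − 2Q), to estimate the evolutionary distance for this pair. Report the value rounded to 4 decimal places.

Differing sites — 3:C/T (Ti); 4:G/A (Ti); 5:C/T (Ti); 6:C/T (Ti); 11:G/A (Ti); 19:C/T (Ti); 22:T/C (Ti); 23:A/G (Ti); 24:C/T (Ti); 27:C/T (Ti); 31:T/C (Ti); 32:G/C (Tv); 36:T/C (Ti).
Of the 13 differences, 12 transitions and 1 transversion over 38 sites: P = 12/38 = 0.315789, Q = 1/38 = 0.026316.
d = −0.5·ln(0.342106) − 0.25·ln(0.947368) = −0.5·(-1.072635) − 0.25·(-0.054068) = 0.5498.

0.5498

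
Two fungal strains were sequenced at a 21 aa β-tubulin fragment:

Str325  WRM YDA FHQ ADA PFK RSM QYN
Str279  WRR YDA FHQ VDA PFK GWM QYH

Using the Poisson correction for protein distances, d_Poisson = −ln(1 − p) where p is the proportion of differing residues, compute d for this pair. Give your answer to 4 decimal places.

0.2719

Differing sites — 3:M/R; 10:A/V; 16:R/G; 17:S/W; 21:N/H.
p = 5/21 = 0.238095.
d = −ln(1 − 0.238095) = −ln(0.761905) = 0.2719.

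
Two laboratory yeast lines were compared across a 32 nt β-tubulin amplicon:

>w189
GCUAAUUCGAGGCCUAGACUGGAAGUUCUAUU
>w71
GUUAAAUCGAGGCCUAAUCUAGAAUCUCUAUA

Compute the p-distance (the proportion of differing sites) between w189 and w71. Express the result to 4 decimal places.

Mismatches occur at site 2 (C/U), site 6 (U/A), site 17 (G/A), site 18 (A/U), site 21 (G/A), site 25 (G/U), site 26 (U/C), site 32 (U/A).
There are 8 differences over 32 sites, so p = 8/32 = 0.2500.

0.2500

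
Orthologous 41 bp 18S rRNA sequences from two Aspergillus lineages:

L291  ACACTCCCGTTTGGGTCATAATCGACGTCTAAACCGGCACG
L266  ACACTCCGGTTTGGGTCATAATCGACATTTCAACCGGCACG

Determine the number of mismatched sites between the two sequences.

4

Mismatches occur at site 8 (C↔G), site 27 (G↔A), site 29 (C↔T), site 31 (A↔C).
That gives 4 mismatches out of 41 aligned sites, so the Hamming distance is 4.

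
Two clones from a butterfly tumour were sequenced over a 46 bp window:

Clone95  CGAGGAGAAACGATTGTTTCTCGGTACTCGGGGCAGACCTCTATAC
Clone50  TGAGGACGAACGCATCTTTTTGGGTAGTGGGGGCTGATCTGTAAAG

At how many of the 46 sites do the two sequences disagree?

15

Mismatches occur at site 1 (C/T), site 7 (G/C), site 8 (A/G), site 13 (A/C), site 14 (T/A), site 16 (G/C), site 20 (C/T), site 22 (C/G), site 27 (C/G), site 29 (C/G), site 35 (A/T), site 38 (C/T), site 41 (C/G), site 44 (T/A), site 46 (C/G).
That gives 15 mismatches out of 46 aligned sites, so the Hamming distance is 15.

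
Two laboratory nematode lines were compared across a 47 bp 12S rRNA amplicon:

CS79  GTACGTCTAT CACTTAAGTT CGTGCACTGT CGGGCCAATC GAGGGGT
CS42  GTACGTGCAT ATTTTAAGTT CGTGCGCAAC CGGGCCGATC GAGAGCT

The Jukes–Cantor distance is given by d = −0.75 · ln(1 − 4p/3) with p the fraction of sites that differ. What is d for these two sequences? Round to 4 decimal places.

Mismatches occur at site 7 (C→G), site 8 (T→C), site 11 (C→A), site 12 (A→T), site 13 (C→T), site 26 (A→G), site 28 (T→A), site 29 (G→A), site 30 (T→C), site 37 (A→G), site 44 (G→A), site 46 (G→C).
p = 12/47 = 0.255319.
d = −0.75 · ln(1 − (4/3)·0.255319) = −0.75 · ln(0.659575) = −0.75 · (-0.416160) = 0.3121.

0.3121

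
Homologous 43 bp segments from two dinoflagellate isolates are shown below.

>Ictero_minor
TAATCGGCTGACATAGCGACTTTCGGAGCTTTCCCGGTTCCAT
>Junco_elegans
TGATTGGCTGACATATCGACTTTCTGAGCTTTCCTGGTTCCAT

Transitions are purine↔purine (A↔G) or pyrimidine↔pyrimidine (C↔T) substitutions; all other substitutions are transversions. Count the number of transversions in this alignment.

2

The sequences differ at positions 2 (A/G, transition), 5 (C/T, transition), 16 (G/T, transversion), 25 (G/T, transversion), 35 (C/T, transition).
Of the 5 differences, 3 transitions and 2 transversions, so the answer is 2.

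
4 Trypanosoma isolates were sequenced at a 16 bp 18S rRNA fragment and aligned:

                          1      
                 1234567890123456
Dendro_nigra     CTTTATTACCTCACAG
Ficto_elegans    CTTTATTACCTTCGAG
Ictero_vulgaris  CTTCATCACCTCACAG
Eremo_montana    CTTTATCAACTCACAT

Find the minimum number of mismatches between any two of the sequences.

2

Pairwise Hamming distances:
  Dendro_nigra vs Ficto_elegans: 3
  Dendro_nigra vs Ictero_vulgaris: 2
  Dendro_nigra vs Eremo_montana: 3
  Ficto_elegans vs Ictero_vulgaris: 5
  Ficto_elegans vs Eremo_montana: 6
  Ictero_vulgaris vs Eremo_montana: 3
The smallest is 2, between Dendro_nigra and Ictero_vulgaris.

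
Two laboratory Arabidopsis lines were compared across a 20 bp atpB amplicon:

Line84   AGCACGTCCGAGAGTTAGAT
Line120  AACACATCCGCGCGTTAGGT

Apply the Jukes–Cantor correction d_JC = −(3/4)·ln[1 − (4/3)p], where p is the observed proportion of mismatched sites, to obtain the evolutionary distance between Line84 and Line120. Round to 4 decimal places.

Mismatches occur at site 2 (G→A), site 6 (G→A), site 11 (A→C), site 13 (A→C), site 19 (A→G).
p = 5/20 = 0.250000.
d = −0.75 · ln(1 − (4/3)·0.250000) = −0.75 · ln(0.666667) = −0.75 · (-0.405465) = 0.3041.

0.3041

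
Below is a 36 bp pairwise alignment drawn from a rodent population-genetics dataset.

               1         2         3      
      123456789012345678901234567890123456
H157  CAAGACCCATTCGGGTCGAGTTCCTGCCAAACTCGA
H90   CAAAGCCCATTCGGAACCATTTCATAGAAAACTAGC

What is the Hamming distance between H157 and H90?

12

Mismatches occur at site 4 (G→A), site 5 (A→G), site 15 (G→A), site 16 (T→A), site 18 (G→C), site 20 (G→T), site 24 (C→A), site 26 (G→A), site 27 (C→G), site 28 (C→A), site 34 (C→A), site 36 (A→C).
That gives 12 mismatches out of 36 aligned sites, so the Hamming distance is 12.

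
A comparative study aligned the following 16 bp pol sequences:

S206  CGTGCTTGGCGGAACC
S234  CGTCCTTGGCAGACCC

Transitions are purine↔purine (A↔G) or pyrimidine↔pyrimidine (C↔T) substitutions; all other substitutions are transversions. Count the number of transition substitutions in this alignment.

1

The sequences differ at positions 4 (G/C, transversion), 11 (G/A, transition), 14 (A/C, transversion).
Of the 3 differences, 1 transition and 2 transversions, so the answer is 1.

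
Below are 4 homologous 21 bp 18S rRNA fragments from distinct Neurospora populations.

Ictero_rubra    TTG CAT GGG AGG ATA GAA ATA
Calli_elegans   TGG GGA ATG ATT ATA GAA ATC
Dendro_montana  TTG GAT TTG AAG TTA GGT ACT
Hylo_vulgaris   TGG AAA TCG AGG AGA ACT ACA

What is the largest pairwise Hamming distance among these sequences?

Pairwise Hamming distances:
  Ictero_rubra vs Calli_elegans: 9
  Ictero_rubra vs Dendro_montana: 9
  Ictero_rubra vs Hylo_vulgaris: 10
  Calli_elegans vs Dendro_montana: 11
  Calli_elegans vs Hylo_vulgaris: 12
  Dendro_montana vs Hylo_vulgaris: 10
The largest is 12, between Calli_elegans and Hylo_vulgaris.

12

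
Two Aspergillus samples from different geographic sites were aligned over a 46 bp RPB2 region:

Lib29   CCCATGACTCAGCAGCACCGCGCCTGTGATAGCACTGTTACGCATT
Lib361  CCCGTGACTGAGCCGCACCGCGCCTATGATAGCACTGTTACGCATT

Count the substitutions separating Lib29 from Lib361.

Differing sites — 4:A/G; 10:C/G; 14:A/C; 26:G/A.
That gives 4 mismatches out of 46 aligned sites, so the Hamming distance is 4.

4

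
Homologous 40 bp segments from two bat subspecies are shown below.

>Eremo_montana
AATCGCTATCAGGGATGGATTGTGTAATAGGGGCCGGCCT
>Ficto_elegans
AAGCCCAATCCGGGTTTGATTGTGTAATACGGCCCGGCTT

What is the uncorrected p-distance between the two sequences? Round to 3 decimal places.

The sequences differ at positions 3 (T/G), 5 (G/C), 7 (T/A), 11 (A/C), 15 (A/T), 17 (G/T), 30 (G/C), 33 (G/C), 39 (C/T).
There are 9 differences over 40 sites, so p = 9/40 = 0.225.

0.225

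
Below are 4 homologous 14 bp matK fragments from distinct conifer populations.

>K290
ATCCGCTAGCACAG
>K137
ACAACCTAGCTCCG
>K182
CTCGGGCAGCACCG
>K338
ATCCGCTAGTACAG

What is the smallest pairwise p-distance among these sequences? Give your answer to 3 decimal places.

0.071

Pairwise Hamming distances:
  K290 vs K137: 6
  K290 vs K182: 5
  K290 vs K338: 1
  K137 vs K182: 8
  K137 vs K338: 7
  K182 vs K338: 6
The smallest is 1 mismatch, between K290 and K338; p = 1/14 = 0.071.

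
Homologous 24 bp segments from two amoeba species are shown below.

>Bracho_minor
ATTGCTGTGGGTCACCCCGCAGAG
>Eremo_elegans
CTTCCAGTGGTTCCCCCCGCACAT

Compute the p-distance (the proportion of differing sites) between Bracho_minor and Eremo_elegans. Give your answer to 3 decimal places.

0.292

Differing sites — 1:A/C; 4:G/C; 6:T/A; 11:G/T; 14:A/C; 22:G/C; 24:G/T.
There are 7 differences over 24 sites, so p = 7/24 = 0.292.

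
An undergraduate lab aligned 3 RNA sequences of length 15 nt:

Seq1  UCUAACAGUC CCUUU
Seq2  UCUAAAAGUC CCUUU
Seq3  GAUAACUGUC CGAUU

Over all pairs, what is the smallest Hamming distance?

1

Pairwise Hamming distances:
  Seq1 vs Seq2: 1
  Seq1 vs Seq3: 5
  Seq2 vs Seq3: 6
The smallest is 1, between Seq1 and Seq2.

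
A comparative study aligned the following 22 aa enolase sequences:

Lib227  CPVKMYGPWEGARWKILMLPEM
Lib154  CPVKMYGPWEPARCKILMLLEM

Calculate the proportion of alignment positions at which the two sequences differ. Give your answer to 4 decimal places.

0.1364

Mismatches occur at site 11 (G→P), site 14 (W→C), site 20 (P→L).
There are 3 differences over 22 sites, so p = 3/22 = 0.1364.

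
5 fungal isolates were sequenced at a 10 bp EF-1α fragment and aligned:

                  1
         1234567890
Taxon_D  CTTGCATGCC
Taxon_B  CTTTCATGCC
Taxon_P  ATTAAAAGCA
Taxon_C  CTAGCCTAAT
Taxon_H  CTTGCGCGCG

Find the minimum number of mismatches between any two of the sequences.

Pairwise Hamming distances:
  Taxon_D vs Taxon_B: 1
  Taxon_D vs Taxon_P: 5
  Taxon_D vs Taxon_C: 5
  Taxon_D vs Taxon_H: 3
  Taxon_B vs Taxon_P: 5
  Taxon_B vs Taxon_C: 6
  Taxon_B vs Taxon_H: 4
  Taxon_P vs Taxon_C: 9
  Taxon_P vs Taxon_H: 6
  Taxon_C vs Taxon_H: 6
The smallest is 1, between Taxon_D and Taxon_B.

1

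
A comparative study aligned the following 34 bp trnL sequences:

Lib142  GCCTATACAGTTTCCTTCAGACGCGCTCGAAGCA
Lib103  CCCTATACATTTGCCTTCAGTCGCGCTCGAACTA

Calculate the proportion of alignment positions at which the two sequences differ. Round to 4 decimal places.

The sequences differ at positions 1 (G/C), 10 (G/T), 13 (T/G), 21 (A/T), 32 (G/C), 33 (C/T).
There are 6 differences over 34 sites, so p = 6/34 = 0.1765.

0.1765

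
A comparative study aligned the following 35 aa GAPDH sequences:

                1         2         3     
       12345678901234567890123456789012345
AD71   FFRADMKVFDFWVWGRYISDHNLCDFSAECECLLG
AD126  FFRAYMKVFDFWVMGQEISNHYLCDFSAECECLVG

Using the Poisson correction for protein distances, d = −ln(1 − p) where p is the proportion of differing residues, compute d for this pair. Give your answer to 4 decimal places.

0.2231

Differing sites — 5:D/Y; 14:W/M; 16:R/Q; 17:Y/E; 20:D/N; 22:N/Y; 34:L/V.
p = 7/35 = 0.200000.
d = −ln(1 − 0.200000) = −ln(0.800000) = 0.2231.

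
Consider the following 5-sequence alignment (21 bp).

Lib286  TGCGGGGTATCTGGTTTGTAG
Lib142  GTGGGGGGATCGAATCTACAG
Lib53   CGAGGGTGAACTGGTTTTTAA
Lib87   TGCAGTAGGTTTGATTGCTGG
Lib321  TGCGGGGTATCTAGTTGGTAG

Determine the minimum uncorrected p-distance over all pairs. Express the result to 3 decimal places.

Pairwise Hamming distances:
  Lib286 vs Lib142: 10
  Lib286 vs Lib53: 7
  Lib286 vs Lib87: 10
  Lib286 vs Lib321: 2
  Lib142 vs Lib53: 12
  Lib142 vs Lib87: 15
  Lib142 vs Lib321: 10
  Lib53 vs Lib87: 13
  Lib53 vs Lib321: 9
  Lib87 vs Lib321: 10
The smallest is 2 mismatches, between Lib286 and Lib321; p = 2/21 = 0.095.

0.095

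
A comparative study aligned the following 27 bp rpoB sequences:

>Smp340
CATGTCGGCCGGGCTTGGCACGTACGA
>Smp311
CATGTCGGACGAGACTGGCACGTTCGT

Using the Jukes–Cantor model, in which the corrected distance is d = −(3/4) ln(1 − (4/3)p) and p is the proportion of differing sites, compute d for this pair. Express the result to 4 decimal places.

Differing sites — 9:C/A; 12:G/A; 14:C/A; 15:T/C; 24:A/T; 27:A/T.
p = 6/27 = 0.222222.
d = −0.75 · ln(1 − (4/3)·0.222222) = −0.75 · ln(0.703704) = −0.75 · (-0.351397) = 0.2635.

0.2635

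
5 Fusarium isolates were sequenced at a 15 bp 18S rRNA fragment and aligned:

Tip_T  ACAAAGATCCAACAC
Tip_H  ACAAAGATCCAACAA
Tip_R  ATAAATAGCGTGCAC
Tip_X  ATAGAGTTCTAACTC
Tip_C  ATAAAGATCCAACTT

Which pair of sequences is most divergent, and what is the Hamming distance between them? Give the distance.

8

Pairwise Hamming distances:
  Tip_T vs Tip_H: 1
  Tip_T vs Tip_R: 6
  Tip_T vs Tip_X: 5
  Tip_T vs Tip_C: 3
  Tip_H vs Tip_R: 7
  Tip_H vs Tip_X: 6
  Tip_H vs Tip_C: 3
  Tip_R vs Tip_X: 8
  Tip_R vs Tip_C: 7
  Tip_X vs Tip_C: 4
The largest is 8, between Tip_R and Tip_X.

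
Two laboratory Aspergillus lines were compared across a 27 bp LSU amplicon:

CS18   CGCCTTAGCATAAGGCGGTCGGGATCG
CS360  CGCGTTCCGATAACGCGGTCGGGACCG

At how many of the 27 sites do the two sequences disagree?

Mismatches occur at site 4 (C→G), site 7 (A→C), site 8 (G→C), site 9 (C→G), site 14 (G→C), site 25 (T→C).
That gives 6 mismatches out of 27 aligned sites, so the Hamming distance is 6.

6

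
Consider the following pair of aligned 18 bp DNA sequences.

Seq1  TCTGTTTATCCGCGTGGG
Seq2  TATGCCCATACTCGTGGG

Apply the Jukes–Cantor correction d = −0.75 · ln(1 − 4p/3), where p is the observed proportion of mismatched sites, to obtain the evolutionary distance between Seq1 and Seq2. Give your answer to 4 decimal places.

0.4408

The sequences differ at positions 2 (C/A), 5 (T/C), 6 (T/C), 7 (T/C), 10 (C/A), 12 (G/T).
p = 6/18 = 0.333333.
d = −0.75 · ln(1 − (4/3)·0.333333) = −0.75 · ln(0.555556) = −0.75 · (-0.587786) = 0.4408.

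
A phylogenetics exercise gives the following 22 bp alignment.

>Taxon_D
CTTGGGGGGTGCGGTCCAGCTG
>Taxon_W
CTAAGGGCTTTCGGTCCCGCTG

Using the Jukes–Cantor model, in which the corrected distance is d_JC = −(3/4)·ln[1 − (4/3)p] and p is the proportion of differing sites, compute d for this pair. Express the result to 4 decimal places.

The sequences differ at positions 3 (T/A), 4 (G/A), 8 (G/C), 9 (G/T), 11 (G/T), 18 (A/C).
p = 6/22 = 0.272727.
d = −0.75 · ln(1 − (4/3)·0.272727) = −0.75 · ln(0.636364) = −0.75 · (-0.451985) = 0.3390.

0.3390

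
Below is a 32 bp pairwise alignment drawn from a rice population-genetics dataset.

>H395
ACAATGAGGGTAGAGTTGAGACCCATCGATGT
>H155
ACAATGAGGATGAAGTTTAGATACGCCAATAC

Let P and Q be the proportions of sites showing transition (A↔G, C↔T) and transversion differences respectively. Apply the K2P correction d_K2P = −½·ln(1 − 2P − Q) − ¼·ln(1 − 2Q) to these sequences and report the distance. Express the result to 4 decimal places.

0.5238

Mismatches occur at site 10 (G→A, transition), site 12 (A→G, transition), site 13 (G→A, transition), site 18 (G→T, transversion), site 22 (C→T, transition), site 23 (C→A, transversion), site 25 (A→G, transition), site 26 (T→C, transition), site 28 (G→A, transition), site 31 (G→A, transition), site 32 (T→C, transition).
Of the 11 differences, 9 transitions and 2 transversions over 32 sites: P = 9/32 = 0.281250, Q = 2/32 = 0.062500.
d = −0.5·ln(0.375000) − 0.25·ln(0.875000) = −0.5·(-0.980829) − 0.25·(-0.133531) = 0.5238.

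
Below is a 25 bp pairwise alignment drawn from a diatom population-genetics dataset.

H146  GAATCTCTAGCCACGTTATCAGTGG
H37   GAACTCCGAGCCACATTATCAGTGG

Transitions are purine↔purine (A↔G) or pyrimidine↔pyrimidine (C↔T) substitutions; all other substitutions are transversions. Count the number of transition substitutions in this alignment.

4

Differing sites — 4:T/C (Ti); 5:C/T (Ti); 6:T/C (Ti); 8:T/G (Tv); 15:G/A (Ti).
Of the 5 differences, 4 transitions and 1 transversion, so the answer is 4.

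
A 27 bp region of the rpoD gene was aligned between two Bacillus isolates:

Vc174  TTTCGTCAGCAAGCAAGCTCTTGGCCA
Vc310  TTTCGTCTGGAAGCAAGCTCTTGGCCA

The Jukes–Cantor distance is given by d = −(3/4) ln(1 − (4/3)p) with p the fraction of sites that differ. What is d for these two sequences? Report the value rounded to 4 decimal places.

0.0780

Differing sites — 8:A/T; 10:C/G.
p = 2/27 = 0.074074.
d = −0.75 · ln(1 − (4/3)·0.074074) = −0.75 · ln(0.901235) = −0.75 · (-0.103989) = 0.0780.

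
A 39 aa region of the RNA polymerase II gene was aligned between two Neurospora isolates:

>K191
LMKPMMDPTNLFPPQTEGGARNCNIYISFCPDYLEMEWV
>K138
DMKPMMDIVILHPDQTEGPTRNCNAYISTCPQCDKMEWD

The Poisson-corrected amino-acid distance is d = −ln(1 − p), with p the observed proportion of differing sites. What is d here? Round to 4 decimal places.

Differing sites — 1:L/D; 8:P/I; 9:T/V; 10:N/I; 12:F/H; 14:P/D; 19:G/P; 20:A/T; 25:I/A; 29:F/T; 32:D/Q; 33:Y/C; 34:L/D; 35:E/K; 39:V/D.
p = 15/39 = 0.384615.
d = −ln(1 − 0.384615) = −ln(0.615385) = 0.4855.

0.4855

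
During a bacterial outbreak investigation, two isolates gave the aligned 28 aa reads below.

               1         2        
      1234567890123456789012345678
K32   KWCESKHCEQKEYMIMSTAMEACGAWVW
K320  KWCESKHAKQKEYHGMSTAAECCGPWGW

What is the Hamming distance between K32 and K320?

Mismatches occur at site 8 (C/A), site 9 (E/K), site 14 (M/H), site 15 (I/G), site 20 (M/A), site 22 (A/C), site 25 (A/P), site 27 (V/G).
That gives 8 mismatches out of 28 aligned sites, so the Hamming distance is 8.

8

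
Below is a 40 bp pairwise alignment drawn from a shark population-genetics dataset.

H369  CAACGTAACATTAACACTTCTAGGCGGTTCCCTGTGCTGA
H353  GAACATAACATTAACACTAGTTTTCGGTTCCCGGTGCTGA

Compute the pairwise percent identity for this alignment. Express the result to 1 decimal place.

The sequences differ at positions 1 (C/G), 5 (G/A), 19 (T/A), 20 (C/G), 22 (A/T), 23 (G/T), 24 (G/T), 33 (T/G).
32 of the 40 sites match, so the percent identity is 32/40 × 100 = 80.0%.

80.0%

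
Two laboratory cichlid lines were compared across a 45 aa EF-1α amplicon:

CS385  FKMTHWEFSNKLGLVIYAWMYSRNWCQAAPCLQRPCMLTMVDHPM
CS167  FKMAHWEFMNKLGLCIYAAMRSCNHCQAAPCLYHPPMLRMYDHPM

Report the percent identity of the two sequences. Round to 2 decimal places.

73.33%

The sequences differ at positions 4 (T/A), 9 (S/M), 15 (V/C), 19 (W/A), 21 (Y/R), 23 (R/C), 25 (W/H), 33 (Q/Y), 34 (R/H), 36 (C/P), 39 (T/R), 41 (V/Y).
33 of the 45 sites match, so the percent identity is 33/45 × 100 = 73.33%.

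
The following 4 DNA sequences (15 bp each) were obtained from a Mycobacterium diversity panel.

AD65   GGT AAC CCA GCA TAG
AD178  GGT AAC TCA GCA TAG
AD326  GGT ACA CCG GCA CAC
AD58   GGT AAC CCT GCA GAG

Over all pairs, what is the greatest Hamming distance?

Pairwise Hamming distances:
  AD65 vs AD178: 1
  AD65 vs AD326: 5
  AD65 vs AD58: 2
  AD178 vs AD326: 6
  AD178 vs AD58: 3
  AD326 vs AD58: 5
The largest is 6, between AD178 and AD326.

6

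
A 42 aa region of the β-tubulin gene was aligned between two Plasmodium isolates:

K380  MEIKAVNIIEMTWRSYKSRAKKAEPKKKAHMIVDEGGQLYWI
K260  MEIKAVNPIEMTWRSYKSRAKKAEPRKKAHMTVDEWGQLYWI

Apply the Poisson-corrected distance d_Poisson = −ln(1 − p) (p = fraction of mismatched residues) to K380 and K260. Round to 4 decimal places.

0.1001

Differing sites — 8:I/P; 26:K/R; 32:I/T; 36:G/W.
p = 4/42 = 0.095238.
d = −ln(1 − 0.095238) = −ln(0.904762) = 0.1001.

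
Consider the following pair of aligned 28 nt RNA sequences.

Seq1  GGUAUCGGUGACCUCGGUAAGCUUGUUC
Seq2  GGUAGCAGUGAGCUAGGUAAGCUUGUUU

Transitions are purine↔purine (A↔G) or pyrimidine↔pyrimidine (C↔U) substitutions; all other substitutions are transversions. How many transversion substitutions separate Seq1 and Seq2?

3

Differing sites — 5:U/G (Tv); 7:G/A (Ti); 12:C/G (Tv); 15:C/A (Tv); 28:C/U (Ti).
Of the 5 differences, 2 transitions and 3 transversions, so the answer is 3.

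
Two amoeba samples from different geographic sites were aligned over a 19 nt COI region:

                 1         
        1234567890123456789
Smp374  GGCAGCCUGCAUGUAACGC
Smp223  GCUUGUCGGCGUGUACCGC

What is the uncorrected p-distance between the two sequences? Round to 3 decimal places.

0.368

The sequences differ at positions 2 (G/C), 3 (C/U), 4 (A/U), 6 (C/U), 8 (U/G), 11 (A/G), 16 (A/C).
There are 7 differences over 19 sites, so p = 7/19 = 0.368.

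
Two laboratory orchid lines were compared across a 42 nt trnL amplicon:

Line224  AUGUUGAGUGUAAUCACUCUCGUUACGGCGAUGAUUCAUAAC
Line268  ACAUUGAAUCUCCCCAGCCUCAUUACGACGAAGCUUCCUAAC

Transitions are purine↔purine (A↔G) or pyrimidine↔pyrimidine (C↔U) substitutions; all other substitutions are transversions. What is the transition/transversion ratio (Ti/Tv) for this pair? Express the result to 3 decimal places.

1.000

Differing sites — 2:U/C (Ti); 3:G/A (Ti); 8:G/A (Ti); 10:G/C (Tv); 12:A/C (Tv); 13:A/C (Tv); 14:U/C (Ti); 17:C/G (Tv); 18:U/C (Ti); 22:G/A (Ti); 28:G/A (Ti); 32:U/A (Tv); 34:A/C (Tv); 38:A/C (Tv).
Of the 14 differences, 7 transitions and 7 transversions, so Ti/Tv = 7/7 = 1.000.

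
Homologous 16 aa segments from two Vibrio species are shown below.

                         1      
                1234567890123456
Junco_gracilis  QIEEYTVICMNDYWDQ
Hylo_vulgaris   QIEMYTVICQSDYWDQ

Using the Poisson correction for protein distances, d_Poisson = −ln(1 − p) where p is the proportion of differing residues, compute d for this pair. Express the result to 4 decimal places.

0.2076

Differing sites — 4:E/M; 10:M/Q; 11:N/S.
p = 3/16 = 0.187500.
d = −ln(1 − 0.187500) = −ln(0.812500) = 0.2076.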